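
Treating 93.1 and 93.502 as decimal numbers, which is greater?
93.502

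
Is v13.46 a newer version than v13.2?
Yes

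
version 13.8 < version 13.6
False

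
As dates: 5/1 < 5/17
True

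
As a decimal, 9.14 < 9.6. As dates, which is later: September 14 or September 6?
September 14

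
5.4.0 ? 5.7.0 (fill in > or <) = <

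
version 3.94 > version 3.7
True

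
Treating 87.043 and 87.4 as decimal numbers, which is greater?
87.4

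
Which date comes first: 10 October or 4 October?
4 October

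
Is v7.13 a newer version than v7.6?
Yes. Version numbers are compared segment by segment as integers, not as decimals: minor version 13 > 6, so v7.13 > v7.6 (even though the decimal 7.13 < 7.6).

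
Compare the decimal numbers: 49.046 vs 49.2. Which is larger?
49.2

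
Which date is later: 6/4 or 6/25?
6/25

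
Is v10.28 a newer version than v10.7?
Yes. Version numbers are compared segment by segment as integers, not as decimals: minor version 28 > 7, so v10.28 > v10.7 (even though the decimal 10.28 < 10.7).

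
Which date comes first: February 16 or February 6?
February 6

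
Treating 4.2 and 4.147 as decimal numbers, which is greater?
4.2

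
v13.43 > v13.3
True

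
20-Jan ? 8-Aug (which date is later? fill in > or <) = <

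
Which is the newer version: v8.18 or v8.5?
v8.18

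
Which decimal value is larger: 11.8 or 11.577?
11.8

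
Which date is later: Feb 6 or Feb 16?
Feb 16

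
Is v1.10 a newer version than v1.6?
Yes. Version numbers are compared segment by segment as integers, not as decimals: minor version 10 > 6, so v1.10 > v1.6 (even though the decimal 1.10 < 1.6).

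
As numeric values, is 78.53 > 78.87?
False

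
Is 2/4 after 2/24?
No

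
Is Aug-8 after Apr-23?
Yes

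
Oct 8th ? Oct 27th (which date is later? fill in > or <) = <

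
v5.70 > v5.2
True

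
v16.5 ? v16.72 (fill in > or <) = <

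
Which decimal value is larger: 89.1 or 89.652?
89.652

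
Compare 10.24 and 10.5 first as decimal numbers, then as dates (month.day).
As decimals: 10.24 < 10.5. As dates: 10/24 is later than 10/5 (day 24 > day 5).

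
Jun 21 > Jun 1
True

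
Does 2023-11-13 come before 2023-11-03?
No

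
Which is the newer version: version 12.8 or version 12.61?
version 12.61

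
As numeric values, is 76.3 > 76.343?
False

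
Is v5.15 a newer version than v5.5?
Yes. Version numbers are compared segment by segment as integers, not as decimals: minor version 15 > 5, so v5.15 > v5.5 (even though the decimal 5.15 < 5.5).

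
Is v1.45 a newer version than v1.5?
Yes. Version numbers are compared segment by segment as integers, not as decimals: minor version 45 > 5, so v1.45 > v1.5 (even though the decimal 1.45 < 1.5).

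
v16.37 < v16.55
True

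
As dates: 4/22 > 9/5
False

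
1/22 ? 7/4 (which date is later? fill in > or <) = <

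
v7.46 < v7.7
False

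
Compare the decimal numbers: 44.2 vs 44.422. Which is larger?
44.422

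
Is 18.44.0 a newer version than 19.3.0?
No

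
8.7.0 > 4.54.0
True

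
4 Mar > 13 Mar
False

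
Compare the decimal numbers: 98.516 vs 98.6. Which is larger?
98.6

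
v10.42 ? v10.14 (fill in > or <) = >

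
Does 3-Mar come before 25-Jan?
No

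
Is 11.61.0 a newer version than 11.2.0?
Yes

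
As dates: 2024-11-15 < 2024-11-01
False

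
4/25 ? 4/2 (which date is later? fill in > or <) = >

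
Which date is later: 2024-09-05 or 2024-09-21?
2024-09-21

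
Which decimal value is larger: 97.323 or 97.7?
97.7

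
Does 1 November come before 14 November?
Yes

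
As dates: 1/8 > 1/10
False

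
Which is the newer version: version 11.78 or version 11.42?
version 11.78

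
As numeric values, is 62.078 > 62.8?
False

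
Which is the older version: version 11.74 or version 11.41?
version 11.41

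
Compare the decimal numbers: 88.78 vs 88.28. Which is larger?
88.78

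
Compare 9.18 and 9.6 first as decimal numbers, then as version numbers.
As decimals: 9.18 < 9.6. As versions: v9.18 > v9.6 (minor version 18 > 6).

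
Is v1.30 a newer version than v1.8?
Yes. Version numbers are compared segment by segment as integers, not as decimals: minor version 30 > 8, so v1.30 > v1.8 (even though the decimal 1.30 < 1.8).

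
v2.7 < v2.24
True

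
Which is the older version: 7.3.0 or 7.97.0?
7.3.0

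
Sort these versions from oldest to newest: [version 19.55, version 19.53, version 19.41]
[version 19.41, version 19.53, version 19.55]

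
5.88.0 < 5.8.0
False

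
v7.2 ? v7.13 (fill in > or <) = <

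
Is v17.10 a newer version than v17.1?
Yes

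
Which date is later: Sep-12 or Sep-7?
Sep-12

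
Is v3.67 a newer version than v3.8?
Yes. Version numbers are compared segment by segment as integers, not as decimals: minor version 67 > 8, so v3.67 > v3.8 (even though the decimal 3.67 < 3.8).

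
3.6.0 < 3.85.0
True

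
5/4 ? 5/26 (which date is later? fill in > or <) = <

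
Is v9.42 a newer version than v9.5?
Yes. Version numbers are compared segment by segment as integers, not as decimals: minor version 42 > 5, so v9.42 > v9.5 (even though the decimal 9.42 < 9.5).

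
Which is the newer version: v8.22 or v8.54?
v8.54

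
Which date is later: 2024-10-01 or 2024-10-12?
2024-10-12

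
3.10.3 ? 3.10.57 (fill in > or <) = <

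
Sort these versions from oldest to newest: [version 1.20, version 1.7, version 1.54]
[version 1.7, version 1.20, version 1.54]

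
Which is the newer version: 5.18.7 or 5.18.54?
5.18.54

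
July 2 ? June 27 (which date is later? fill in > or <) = >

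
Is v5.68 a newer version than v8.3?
No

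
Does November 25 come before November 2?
No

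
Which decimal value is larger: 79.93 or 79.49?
79.93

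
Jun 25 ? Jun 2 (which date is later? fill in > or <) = >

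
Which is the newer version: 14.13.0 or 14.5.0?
14.13.0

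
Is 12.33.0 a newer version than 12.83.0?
No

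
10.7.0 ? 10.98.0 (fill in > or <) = <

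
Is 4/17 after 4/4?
Yes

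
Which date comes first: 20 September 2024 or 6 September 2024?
6 September 2024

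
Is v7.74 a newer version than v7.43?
Yes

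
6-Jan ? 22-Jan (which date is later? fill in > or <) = <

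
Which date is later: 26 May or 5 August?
5 August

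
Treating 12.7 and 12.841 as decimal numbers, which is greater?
12.841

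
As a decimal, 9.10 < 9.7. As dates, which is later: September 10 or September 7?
September 10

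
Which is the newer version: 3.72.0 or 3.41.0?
3.72.0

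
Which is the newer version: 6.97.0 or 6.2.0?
6.97.0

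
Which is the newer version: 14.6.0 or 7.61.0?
14.6.0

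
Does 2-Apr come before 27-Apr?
Yes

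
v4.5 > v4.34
False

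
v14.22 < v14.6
False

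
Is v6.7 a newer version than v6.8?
No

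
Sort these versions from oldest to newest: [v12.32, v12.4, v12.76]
[v12.4, v12.32, v12.76]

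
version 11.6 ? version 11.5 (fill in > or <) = >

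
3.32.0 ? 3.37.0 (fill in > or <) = <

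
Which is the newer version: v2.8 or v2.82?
v2.82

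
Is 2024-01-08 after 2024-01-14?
No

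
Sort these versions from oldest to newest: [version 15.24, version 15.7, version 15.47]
[version 15.7, version 15.24, version 15.47]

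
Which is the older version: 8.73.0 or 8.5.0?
8.5.0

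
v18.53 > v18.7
True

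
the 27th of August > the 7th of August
True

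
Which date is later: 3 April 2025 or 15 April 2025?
15 April 2025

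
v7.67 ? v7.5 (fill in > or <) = >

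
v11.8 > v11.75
False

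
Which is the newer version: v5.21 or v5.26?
v5.26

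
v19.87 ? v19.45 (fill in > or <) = >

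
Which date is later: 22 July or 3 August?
3 August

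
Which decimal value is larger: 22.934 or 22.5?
22.934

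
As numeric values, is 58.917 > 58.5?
True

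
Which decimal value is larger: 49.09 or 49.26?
49.26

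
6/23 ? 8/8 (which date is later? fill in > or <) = <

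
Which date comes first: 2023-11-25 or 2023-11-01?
2023-11-01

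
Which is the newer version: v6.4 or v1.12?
v6.4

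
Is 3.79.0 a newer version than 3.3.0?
Yes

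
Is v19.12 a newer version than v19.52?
No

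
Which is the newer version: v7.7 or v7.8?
v7.8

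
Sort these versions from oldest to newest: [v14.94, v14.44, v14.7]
[v14.7, v14.44, v14.94]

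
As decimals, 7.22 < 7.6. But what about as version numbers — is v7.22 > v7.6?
True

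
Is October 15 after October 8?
Yes. Day 15 comes after day 8 in October — this is a date comparison, not a decimal one (the decimal 10.15 would be smaller than 10.8).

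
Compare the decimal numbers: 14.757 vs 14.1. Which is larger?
14.757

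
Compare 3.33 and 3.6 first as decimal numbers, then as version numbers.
As decimals: 3.33 < 3.6. As versions: v3.33 > v3.6 (minor version 33 > 6).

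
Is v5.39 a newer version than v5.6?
Yes. Version numbers are compared segment by segment as integers, not as decimals: minor version 39 > 6, so v5.39 > v5.6 (even though the decimal 5.39 < 5.6).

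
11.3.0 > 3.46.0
True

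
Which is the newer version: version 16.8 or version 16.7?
version 16.8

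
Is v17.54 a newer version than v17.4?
Yes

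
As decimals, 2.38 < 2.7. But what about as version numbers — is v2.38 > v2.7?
True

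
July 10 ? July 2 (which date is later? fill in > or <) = >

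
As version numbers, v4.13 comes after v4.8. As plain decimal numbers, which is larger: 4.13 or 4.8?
4.8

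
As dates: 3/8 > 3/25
False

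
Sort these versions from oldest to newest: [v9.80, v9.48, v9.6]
[v9.6, v9.48, v9.80]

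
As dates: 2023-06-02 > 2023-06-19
False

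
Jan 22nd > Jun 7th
False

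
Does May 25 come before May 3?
No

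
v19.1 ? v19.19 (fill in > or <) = <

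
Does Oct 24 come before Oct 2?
No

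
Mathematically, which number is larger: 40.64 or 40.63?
40.64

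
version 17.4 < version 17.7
True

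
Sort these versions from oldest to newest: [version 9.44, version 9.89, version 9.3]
[version 9.3, version 9.44, version 9.89]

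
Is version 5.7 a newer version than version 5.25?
No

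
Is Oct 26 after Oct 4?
Yes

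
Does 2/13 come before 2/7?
No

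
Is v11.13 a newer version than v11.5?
Yes. Version numbers are compared segment by segment as integers, not as decimals: minor version 13 > 5, so v11.13 > v11.5 (even though the decimal 11.13 < 11.5).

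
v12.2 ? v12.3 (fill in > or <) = <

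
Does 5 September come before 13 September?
Yes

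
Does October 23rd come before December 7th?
Yes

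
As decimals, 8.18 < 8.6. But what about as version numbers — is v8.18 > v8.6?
True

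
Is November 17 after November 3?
Yes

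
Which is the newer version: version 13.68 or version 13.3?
version 13.68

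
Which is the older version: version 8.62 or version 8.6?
version 8.6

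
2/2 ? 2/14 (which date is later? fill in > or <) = <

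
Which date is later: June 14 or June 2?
June 14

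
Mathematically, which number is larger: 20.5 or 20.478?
20.5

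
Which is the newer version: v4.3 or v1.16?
v4.3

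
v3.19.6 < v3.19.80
True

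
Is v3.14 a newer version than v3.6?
Yes. Version numbers are compared segment by segment as integers, not as decimals: minor version 14 > 6, so v3.14 > v3.6 (even though the decimal 3.14 < 3.6).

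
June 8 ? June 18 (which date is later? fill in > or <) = <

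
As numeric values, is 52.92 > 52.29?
True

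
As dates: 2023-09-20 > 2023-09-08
True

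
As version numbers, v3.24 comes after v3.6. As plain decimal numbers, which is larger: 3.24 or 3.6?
3.6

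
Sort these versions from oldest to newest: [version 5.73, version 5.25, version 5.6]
[version 5.6, version 5.25, version 5.73]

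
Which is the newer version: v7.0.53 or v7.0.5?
v7.0.53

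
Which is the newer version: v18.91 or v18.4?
v18.91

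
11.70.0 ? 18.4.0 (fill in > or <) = <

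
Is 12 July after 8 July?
Yes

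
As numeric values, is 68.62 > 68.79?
False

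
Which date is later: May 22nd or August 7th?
August 7th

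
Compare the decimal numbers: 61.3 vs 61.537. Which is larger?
61.537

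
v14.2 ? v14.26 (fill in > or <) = <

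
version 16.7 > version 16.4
True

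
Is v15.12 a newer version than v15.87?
No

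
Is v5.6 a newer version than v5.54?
No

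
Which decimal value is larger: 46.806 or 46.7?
46.806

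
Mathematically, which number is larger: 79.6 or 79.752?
79.752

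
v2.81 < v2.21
False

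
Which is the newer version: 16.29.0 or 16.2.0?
16.29.0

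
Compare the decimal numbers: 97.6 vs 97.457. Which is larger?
97.6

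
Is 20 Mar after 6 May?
No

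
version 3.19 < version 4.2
True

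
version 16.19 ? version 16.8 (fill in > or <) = >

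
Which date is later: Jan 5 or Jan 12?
Jan 12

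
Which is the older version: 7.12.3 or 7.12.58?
7.12.3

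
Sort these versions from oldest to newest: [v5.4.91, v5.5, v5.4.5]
[v5.4.5, v5.4.91, v5.5]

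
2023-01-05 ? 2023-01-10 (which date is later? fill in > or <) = <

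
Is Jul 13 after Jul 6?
Yes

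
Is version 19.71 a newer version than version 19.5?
Yes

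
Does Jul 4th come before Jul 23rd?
Yes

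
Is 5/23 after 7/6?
No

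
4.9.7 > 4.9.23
False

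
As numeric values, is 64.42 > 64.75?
False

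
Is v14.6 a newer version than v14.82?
No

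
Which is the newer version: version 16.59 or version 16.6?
version 16.59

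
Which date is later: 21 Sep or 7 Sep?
21 Sep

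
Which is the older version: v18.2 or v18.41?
v18.2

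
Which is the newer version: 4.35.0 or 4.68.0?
4.68.0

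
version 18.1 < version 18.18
True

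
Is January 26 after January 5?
Yes. Day 26 comes after day 5 in January — this is a date comparison, not a decimal one (the decimal 1.26 would be smaller than 1.5).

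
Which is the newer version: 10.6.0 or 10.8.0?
10.8.0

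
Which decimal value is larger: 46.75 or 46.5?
46.75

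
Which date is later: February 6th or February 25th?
February 25th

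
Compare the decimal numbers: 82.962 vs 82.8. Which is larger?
82.962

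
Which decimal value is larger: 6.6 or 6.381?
6.6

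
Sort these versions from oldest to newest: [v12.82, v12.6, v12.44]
[v12.6, v12.44, v12.82]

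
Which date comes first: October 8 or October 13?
October 8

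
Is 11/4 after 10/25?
Yes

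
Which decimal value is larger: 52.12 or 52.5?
52.5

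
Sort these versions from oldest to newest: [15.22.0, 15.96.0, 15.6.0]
[15.6.0, 15.22.0, 15.96.0]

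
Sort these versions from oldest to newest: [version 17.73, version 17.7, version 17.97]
[version 17.7, version 17.73, version 17.97]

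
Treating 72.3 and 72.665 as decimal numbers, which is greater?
72.665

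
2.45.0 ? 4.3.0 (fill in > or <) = <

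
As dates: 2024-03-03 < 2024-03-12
True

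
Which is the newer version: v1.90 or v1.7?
v1.90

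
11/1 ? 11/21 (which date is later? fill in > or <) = <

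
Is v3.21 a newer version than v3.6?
Yes. Version numbers are compared segment by segment as integers, not as decimals: minor version 21 > 6, so v3.21 > v3.6 (even though the decimal 3.21 < 3.6).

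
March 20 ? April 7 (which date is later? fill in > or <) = <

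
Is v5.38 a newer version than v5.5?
Yes. Version numbers are compared segment by segment as integers, not as decimals: minor version 38 > 5, so v5.38 > v5.5 (even though the decimal 5.38 < 5.5).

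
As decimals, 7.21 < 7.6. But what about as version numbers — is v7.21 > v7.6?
True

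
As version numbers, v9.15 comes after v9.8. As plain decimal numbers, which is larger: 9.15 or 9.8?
9.8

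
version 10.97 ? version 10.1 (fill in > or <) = >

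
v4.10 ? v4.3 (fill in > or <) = >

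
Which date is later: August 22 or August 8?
August 22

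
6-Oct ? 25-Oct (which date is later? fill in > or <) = <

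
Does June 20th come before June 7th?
No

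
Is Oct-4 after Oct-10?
No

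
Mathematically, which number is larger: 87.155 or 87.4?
87.4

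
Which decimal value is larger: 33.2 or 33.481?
33.481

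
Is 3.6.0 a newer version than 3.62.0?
No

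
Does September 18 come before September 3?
No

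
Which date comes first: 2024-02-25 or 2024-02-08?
2024-02-08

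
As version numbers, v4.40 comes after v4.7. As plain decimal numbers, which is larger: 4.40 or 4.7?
4.7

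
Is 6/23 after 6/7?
Yes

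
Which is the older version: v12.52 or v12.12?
v12.12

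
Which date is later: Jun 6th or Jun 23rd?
Jun 23rd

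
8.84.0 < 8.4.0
False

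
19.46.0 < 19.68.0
True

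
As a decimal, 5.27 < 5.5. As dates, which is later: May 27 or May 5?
May 27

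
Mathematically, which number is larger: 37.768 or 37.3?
37.768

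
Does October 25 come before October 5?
No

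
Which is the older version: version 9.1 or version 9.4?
version 9.1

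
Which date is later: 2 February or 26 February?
26 February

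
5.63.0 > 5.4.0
True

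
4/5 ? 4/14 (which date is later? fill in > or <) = <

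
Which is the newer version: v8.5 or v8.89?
v8.89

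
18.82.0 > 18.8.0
True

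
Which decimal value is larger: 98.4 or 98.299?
98.4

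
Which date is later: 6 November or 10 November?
10 November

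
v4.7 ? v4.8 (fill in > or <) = <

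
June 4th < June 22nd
True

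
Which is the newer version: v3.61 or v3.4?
v3.61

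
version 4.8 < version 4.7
False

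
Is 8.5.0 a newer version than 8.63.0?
No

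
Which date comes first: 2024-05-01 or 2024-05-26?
2024-05-01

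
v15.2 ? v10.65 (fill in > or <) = >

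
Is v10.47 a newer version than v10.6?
Yes. Version numbers are compared segment by segment as integers, not as decimals: minor version 47 > 6, so v10.47 > v10.6 (even though the decimal 10.47 < 10.6).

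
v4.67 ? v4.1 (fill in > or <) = >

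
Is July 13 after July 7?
Yes. Day 13 comes after day 7 in July — this is a date comparison, not a decimal one (the decimal 7.13 would be smaller than 7.7).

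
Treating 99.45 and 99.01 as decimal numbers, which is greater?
99.45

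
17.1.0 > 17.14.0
False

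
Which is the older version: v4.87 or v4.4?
v4.4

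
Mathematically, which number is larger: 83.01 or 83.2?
83.2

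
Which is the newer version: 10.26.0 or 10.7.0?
10.26.0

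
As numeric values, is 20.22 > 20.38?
False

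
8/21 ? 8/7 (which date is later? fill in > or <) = >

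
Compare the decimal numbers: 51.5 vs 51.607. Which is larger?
51.607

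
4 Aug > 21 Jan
True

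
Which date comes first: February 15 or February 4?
February 4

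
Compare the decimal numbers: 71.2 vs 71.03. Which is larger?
71.2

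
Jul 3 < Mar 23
False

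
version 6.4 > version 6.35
False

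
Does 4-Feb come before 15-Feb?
Yes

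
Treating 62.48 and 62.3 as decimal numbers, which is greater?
62.48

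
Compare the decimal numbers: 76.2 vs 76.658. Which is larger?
76.658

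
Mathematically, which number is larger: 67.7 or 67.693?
67.7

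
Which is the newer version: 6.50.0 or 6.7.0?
6.50.0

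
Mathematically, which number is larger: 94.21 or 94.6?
94.6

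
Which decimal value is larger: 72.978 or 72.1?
72.978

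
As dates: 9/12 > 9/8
True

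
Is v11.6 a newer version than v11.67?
No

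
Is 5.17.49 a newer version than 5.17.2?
Yes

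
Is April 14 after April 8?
Yes. Day 14 comes after day 8 in April — this is a date comparison, not a decimal one (the decimal 4.14 would be smaller than 4.8).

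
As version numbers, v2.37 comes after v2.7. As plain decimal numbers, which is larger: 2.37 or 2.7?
2.7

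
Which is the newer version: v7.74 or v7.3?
v7.74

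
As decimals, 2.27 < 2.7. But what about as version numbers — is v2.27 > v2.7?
True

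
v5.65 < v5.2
False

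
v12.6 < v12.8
True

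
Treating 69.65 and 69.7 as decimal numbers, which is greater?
69.7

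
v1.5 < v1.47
True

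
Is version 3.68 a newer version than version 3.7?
Yes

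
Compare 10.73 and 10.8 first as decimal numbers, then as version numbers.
As decimals: 10.73 < 10.8. As versions: v10.73 > v10.8 (minor version 73 > 8).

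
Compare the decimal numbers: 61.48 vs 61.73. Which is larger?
61.73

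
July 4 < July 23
True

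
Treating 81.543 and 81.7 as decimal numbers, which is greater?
81.7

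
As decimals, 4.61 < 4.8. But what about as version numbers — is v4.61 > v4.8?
True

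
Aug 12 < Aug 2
False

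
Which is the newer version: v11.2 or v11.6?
v11.6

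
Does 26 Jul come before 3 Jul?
No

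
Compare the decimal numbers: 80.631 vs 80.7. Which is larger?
80.7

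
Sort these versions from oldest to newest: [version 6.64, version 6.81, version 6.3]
[version 6.3, version 6.64, version 6.81]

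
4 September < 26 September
True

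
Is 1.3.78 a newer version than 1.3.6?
Yes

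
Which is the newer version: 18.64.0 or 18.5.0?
18.64.0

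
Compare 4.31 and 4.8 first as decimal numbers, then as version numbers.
As decimals: 4.31 < 4.8. As versions: v4.31 > v4.8 (minor version 31 > 8).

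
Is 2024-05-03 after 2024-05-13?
No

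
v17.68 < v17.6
False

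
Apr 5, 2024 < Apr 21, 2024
True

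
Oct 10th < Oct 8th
False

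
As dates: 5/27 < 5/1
False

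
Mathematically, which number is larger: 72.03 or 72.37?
72.37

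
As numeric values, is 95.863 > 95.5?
True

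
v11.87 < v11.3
False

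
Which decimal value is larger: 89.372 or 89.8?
89.8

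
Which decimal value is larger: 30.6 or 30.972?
30.972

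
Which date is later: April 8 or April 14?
April 14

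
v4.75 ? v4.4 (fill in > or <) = >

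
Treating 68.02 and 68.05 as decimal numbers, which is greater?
68.05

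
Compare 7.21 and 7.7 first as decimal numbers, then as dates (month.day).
As decimals: 7.21 < 7.7. As dates: 7/21 is later than 7/7 (day 21 > day 7).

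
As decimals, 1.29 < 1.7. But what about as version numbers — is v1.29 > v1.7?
True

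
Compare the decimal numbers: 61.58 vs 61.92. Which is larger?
61.92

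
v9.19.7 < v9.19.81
True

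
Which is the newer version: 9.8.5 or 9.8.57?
9.8.57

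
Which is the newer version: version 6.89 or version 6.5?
version 6.89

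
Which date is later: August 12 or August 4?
August 12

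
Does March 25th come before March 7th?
No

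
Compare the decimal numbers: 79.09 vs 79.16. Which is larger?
79.16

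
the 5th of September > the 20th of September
False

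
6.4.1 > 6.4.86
False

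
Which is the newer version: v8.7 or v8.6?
v8.7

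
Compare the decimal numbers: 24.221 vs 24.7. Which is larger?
24.7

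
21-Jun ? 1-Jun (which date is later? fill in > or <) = >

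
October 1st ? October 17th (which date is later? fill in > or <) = <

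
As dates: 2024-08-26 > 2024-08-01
True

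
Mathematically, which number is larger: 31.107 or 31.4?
31.4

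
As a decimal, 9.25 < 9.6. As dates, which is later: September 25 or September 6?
September 25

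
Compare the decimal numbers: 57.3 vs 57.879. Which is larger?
57.879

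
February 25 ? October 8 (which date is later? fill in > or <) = <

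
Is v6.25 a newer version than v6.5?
Yes. Version numbers are compared segment by segment as integers, not as decimals: minor version 25 > 5, so v6.25 > v6.5 (even though the decimal 6.25 < 6.5).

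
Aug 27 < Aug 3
False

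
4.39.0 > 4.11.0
True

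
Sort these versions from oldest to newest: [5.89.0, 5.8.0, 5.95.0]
[5.8.0, 5.89.0, 5.95.0]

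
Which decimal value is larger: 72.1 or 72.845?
72.845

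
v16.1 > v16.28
False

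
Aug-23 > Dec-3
False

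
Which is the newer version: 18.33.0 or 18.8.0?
18.33.0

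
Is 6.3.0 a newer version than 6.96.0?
No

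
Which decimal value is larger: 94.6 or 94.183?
94.6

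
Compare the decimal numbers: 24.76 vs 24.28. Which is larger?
24.76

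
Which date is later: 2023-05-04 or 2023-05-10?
2023-05-10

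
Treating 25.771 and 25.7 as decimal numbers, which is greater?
25.771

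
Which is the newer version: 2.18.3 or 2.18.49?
2.18.49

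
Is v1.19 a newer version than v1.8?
Yes. Version numbers are compared segment by segment as integers, not as decimals: minor version 19 > 8, so v1.19 > v1.8 (even though the decimal 1.19 < 1.8).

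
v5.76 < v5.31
False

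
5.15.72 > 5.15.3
True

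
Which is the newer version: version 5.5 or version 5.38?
version 5.38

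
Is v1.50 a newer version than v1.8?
Yes. Version numbers are compared segment by segment as integers, not as decimals: minor version 50 > 8, so v1.50 > v1.8 (even though the decimal 1.50 < 1.8).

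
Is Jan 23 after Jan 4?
Yes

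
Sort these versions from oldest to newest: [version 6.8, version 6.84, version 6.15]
[version 6.8, version 6.15, version 6.84]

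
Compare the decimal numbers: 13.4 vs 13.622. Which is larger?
13.622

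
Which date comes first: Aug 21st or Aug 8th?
Aug 8th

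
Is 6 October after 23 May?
Yes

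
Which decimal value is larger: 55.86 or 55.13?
55.86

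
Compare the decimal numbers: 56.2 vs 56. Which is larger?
56.2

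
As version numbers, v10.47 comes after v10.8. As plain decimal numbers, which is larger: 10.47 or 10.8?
10.8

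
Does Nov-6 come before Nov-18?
Yes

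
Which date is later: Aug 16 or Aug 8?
Aug 16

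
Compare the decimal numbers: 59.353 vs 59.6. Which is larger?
59.6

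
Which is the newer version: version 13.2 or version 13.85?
version 13.85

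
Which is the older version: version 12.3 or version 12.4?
version 12.3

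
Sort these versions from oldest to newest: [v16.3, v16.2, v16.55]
[v16.2, v16.3, v16.55]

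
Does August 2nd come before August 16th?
Yes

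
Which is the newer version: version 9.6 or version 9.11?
version 9.11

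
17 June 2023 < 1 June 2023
False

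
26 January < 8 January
False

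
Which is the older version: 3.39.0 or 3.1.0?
3.1.0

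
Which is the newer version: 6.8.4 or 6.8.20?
6.8.20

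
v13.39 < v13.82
True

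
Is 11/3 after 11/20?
No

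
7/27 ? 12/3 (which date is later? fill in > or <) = <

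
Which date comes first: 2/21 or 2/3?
2/3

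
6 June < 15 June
True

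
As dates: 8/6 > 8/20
False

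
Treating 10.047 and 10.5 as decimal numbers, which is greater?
10.5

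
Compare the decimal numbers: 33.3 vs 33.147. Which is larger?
33.3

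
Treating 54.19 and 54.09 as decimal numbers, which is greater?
54.19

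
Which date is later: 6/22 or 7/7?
7/7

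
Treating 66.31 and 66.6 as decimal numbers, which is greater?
66.6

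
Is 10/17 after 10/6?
Yes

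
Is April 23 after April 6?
Yes. Day 23 comes after day 6 in April — this is a date comparison, not a decimal one (the decimal 4.23 would be smaller than 4.6).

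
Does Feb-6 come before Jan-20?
No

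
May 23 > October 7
False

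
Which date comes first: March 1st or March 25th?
March 1st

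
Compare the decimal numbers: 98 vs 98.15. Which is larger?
98.15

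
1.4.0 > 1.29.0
False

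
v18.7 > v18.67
False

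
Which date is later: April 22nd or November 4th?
November 4th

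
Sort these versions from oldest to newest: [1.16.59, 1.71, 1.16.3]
[1.16.3, 1.16.59, 1.71]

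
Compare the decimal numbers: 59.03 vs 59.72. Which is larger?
59.72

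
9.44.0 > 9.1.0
True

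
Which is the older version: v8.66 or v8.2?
v8.2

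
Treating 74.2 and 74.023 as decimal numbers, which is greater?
74.2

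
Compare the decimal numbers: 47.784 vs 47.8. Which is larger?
47.8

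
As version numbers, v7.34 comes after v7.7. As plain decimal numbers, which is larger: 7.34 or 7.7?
7.7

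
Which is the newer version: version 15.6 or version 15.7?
version 15.7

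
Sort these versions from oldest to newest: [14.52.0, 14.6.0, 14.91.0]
[14.6.0, 14.52.0, 14.91.0]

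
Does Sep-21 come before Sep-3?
No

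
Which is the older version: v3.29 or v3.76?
v3.29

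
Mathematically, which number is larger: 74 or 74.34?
74.34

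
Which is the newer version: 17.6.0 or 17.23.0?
17.23.0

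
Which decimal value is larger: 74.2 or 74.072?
74.2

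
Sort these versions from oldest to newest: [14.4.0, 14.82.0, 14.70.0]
[14.4.0, 14.70.0, 14.82.0]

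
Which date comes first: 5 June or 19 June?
5 June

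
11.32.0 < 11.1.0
False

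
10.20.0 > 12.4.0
False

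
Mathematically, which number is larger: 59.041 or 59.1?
59.1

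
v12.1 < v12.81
True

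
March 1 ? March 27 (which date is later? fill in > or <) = <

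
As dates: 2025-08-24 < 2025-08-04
False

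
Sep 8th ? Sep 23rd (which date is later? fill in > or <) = <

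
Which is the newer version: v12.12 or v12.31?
v12.31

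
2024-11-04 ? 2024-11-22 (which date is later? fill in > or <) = <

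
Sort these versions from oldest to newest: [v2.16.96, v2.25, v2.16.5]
[v2.16.5, v2.16.96, v2.25]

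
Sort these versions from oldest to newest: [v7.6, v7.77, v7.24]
[v7.6, v7.24, v7.77]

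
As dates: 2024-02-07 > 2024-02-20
False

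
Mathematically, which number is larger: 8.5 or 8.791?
8.791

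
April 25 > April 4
True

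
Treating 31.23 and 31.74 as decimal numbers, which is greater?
31.74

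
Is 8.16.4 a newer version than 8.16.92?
No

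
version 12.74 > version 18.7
False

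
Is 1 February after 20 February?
No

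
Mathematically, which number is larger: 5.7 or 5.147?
5.7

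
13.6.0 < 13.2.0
False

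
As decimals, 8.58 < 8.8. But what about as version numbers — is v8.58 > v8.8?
True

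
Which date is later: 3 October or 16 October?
16 October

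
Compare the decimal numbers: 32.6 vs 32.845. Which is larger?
32.845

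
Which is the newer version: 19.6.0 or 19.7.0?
19.7.0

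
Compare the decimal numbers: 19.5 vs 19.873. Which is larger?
19.873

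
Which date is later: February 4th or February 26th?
February 26th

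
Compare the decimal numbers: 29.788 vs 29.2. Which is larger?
29.788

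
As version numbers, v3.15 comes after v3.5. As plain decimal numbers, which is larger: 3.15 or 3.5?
3.5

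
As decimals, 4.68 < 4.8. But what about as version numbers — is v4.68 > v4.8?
True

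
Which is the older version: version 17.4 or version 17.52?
version 17.4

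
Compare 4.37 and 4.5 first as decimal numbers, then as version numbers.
As decimals: 4.37 < 4.5. As versions: v4.37 > v4.5 (minor version 37 > 5).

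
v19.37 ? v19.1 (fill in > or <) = >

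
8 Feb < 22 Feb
True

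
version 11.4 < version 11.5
True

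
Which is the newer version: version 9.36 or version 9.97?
version 9.97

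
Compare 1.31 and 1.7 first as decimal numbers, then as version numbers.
As decimals: 1.31 < 1.7. As versions: v1.31 > v1.7 (minor version 31 > 7).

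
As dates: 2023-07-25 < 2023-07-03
False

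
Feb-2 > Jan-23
True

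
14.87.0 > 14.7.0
True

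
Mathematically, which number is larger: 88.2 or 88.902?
88.902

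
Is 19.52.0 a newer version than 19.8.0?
Yes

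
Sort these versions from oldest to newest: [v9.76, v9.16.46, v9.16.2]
[v9.16.2, v9.16.46, v9.76]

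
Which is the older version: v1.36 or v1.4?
v1.4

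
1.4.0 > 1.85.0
False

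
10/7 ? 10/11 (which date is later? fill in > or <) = <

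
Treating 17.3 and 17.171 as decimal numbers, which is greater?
17.3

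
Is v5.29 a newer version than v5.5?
Yes. Version numbers are compared segment by segment as integers, not as decimals: minor version 29 > 5, so v5.29 > v5.5 (even though the decimal 5.29 < 5.5).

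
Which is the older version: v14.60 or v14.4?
v14.4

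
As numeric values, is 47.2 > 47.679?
False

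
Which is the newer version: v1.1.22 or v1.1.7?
v1.1.22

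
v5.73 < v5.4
False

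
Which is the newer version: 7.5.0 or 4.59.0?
7.5.0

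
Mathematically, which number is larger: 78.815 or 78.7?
78.815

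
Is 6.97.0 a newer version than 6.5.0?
Yes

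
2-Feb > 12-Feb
False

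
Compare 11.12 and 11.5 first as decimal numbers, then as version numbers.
As decimals: 11.12 < 11.5. As versions: v11.12 > v11.5 (minor version 12 > 5).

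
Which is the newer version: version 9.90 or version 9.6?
version 9.90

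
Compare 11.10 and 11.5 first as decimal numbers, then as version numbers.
As decimals: 11.10 < 11.5. As versions: v11.10 > v11.5 (minor version 10 > 5).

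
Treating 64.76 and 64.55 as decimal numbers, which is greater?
64.76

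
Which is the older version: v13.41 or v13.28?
v13.28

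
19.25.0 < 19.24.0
False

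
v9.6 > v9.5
True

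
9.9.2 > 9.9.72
False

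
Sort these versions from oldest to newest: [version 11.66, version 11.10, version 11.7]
[version 11.7, version 11.10, version 11.66]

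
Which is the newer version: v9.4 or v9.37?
v9.37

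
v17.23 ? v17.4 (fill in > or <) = >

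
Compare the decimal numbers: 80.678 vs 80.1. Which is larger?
80.678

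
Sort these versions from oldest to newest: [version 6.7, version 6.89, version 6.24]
[version 6.7, version 6.24, version 6.89]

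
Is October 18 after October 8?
Yes. Day 18 comes after day 8 in October — this is a date comparison, not a decimal one (the decimal 10.18 would be smaller than 10.8).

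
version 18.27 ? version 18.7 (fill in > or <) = >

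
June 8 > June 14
False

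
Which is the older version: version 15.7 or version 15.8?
version 15.7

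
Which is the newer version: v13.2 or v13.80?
v13.80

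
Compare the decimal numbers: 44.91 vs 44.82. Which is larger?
44.91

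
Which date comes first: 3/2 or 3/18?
3/2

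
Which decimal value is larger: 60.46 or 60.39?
60.46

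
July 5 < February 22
False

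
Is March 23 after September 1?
No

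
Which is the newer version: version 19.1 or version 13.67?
version 19.1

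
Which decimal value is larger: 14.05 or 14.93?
14.93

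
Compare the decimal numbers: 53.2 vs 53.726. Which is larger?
53.726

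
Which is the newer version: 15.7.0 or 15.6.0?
15.7.0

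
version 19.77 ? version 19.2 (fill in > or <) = >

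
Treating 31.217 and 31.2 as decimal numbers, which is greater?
31.217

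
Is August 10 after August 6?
Yes. Day 10 comes after day 6 in August — this is a date comparison, not a decimal one (the decimal 8.10 would be smaller than 8.6).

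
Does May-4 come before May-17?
Yes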